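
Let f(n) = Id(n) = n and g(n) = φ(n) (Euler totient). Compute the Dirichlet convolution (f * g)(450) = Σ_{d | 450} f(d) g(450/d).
(Id * φ)(450) = 4095

Divisors of 450: [1, 2, 3, 5, 6, 9, 10, 15, 18, 25, 30, 45, 50, 75, 90, 150, 225, 450]. For each d | 450:
  d = 1: Id(1) · φ(450/1) = 1 · 120 = 120
  d = 2: Id(2) · φ(450/2) = 2 · 120 = 240
  d = 3: Id(3) · φ(450/3) = 3 · 40 = 120
  d = 5: Id(5) · φ(450/5) = 5 · 24 = 120
  d = 6: Id(6) · φ(450/6) = 6 · 40 = 240
  d = 9: Id(9) · φ(450/9) = 9 · 20 = 180
  d = 10: Id(10) · φ(450/10) = 10 · 24 = 240
  d = 15: Id(15) · φ(450/15) = 15 · 8 = 120
  d = 18: Id(18) · φ(450/18) = 18 · 20 = 360
  d = 25: Id(25) · φ(450/25) = 25 · 6 = 150
  d = 30: Id(30) · φ(450/30) = 30 · 8 = 240
  d = 45: Id(45) · φ(450/45) = 45 · 4 = 180
  d = 50: Id(50) · φ(450/50) = 50 · 6 = 300
  d = 75: Id(75) · φ(450/75) = 75 · 2 = 150
  d = 90: Id(90) · φ(450/90) = 90 · 4 = 360
  d = 150: Id(150) · φ(450/150) = 150 · 2 = 300
  d = 225: Id(225) · φ(450/225) = 225 · 1 = 225
  d = 450: Id(450) · φ(450/450) = 450 · 1 = 450
Summing: (Id * φ)(450) = 120 + 240 + 120 + 120 + 240 + 180 + 240 + 120 + 360 + 150 + 240 + 180 + 300 + 150 + 360 + 300 + 225 + 450 = 4095.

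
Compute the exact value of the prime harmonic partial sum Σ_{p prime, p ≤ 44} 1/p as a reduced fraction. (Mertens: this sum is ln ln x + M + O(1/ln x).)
Σ 1/p = 21460568175640361/13082761331670030

π(44) = 14, so the primes ≤ 44 are [2, 3, 5, 7, 11, 13, 17, 19, 23, 29, 31, 37, 41, 43]. Summing 1/p over these primes: 21460568175640361/13082761331670030 ≈ 1.6404. Mertens estimate ln ln(44) + 0.2615 ≈ 1.5923.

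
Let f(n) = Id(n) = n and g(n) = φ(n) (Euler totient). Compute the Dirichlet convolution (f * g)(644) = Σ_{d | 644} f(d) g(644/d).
(Id * φ)(644) = 4680

Divisors of 644: [1, 2, 4, 7, 14, 23, 28, 46, 92, 161, 322, 644]. For each d | 644:
  d = 1: Id(1) · φ(644/1) = 1 · 264 = 264
  d = 2: Id(2) · φ(644/2) = 2 · 132 = 264
  d = 4: Id(4) · φ(644/4) = 4 · 132 = 528
  d = 7: Id(7) · φ(644/7) = 7 · 44 = 308
  d = 14: Id(14) · φ(644/14) = 14 · 22 = 308
  d = 23: Id(23) · φ(644/23) = 23 · 12 = 276
  d = 28: Id(28) · φ(644/28) = 28 · 22 = 616
  d = 46: Id(46) · φ(644/46) = 46 · 6 = 276
  d = 92: Id(92) · φ(644/92) = 92 · 6 = 552
  d = 161: Id(161) · φ(644/161) = 161 · 2 = 322
  d = 322: Id(322) · φ(644/322) = 322 · 1 = 322
  d = 644: Id(644) · φ(644/644) = 644 · 1 = 644
Summing: (Id * φ)(644) = 264 + 264 + 528 + 308 + 308 + 276 + 616 + 276 + 552 + 322 + 322 + 644 = 4680.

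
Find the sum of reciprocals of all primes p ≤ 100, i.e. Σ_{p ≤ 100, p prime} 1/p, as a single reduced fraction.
Σ 1/p = 4156517583588203716343221884611037839/2305567963945518424753102147331756070

π(100) = 25, so the primes ≤ 100 are [2, 3, 5, 7, 11, 13, 17, 19, 23, 29, 31, 37, 41, 43, 47, 53, 59, 61, 67, 71, 73, 79, 83, 89, 97]. Summing 1/p over these primes: 4156517583588203716343221884611037839/2305567963945518424753102147331756070 ≈ 1.8028. Mertens estimate ln ln(100) + 0.2615 ≈ 1.7887.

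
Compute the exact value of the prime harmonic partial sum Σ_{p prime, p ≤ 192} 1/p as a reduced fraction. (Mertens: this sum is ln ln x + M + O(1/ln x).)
Σ 1/p = 1993491118321872720749042237885450777194444627325999952379378899379116158063/1030893141925860008499560888835674370998623848299590975192766715520279329390

π(192) = 43, so the primes ≤ 192 are [2, 3, 5, 7, 11, 13, 17, 19, 23, 29, 31, 37, 41, 43, 47, 53, 59, 61, 67, 71, 73, 79, 83, 89, 97, 101, 103, 107, 109, 113, 127, 131, 137, 139, 149, 151, 157, 163, 167, 173, 179, 181, 191]. Summing 1/p over these primes: 1993491118321872720749042237885450777194444627325999952379378899379116158063/1030893141925860008499560888835674370998623848299590975192766715520279329390 ≈ 1.9338. Mertens estimate ln ln(192) + 0.2615 ≈ 1.9212.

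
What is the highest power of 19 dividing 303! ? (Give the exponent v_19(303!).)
v_19(303!) = 15

Legendre's formula: v_p(n!) = Σ_{k ≥ 1} ⌊n / p^k⌋. For p = 19, n = 303, the terms are:
  ⌊303/19^1⌋ = ⌊303/19⌋ = 15
(the next term ⌊303/19^2⌋ = 0, terminating the sum). Summing: v_19(303!) = 15 = 15.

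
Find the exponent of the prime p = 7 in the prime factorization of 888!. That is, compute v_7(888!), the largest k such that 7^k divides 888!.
v_7(888!) = 146

Legendre's formula: v_p(n!) = Σ_{k ≥ 1} ⌊n / p^k⌋. For p = 7, n = 888, the terms are:
  ⌊888/7^1⌋ = ⌊888/7⌋ = 126
  ⌊888/7^2⌋ = ⌊888/49⌋ = 18
  ⌊888/7^3⌋ = ⌊888/343⌋ = 2
(the next term ⌊888/7^4⌋ = 0, terminating the sum). Summing: v_7(888!) = 126 + 18 + 2 = 146.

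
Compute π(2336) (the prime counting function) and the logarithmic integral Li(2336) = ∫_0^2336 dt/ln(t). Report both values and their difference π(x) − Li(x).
π(2336) = 345;  Li(2336) ≈ 358.56;  π(x) − Li(x) ≈ -13.56.

Direct count of primes ≤ 2336 gives π(2336) = 345. Numerical evaluation of the logarithmic integral gives Li(2336) ≈ 358.56. The difference π(x) − Li(x) ≈ -13.56 is typically negative for small/moderate x (Li(x) overestimates), though Littlewood's theorem shows this sign changes infinitely often.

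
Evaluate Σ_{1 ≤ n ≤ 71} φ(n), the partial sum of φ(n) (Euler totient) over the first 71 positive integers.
Σ_{n ≤ 71} φ(n) = 1564

Compute φ(n) for each 1 ≤ n ≤ 71: φ(1) = 1, φ(2) = 1, φ(3) = 2, φ(4) = 2, φ(5) = 4, φ(6) = 2, φ(7) = 6, φ(8) = 4, φ(9) = 6, φ(10) = 4, φ(11) = 10, φ(12) = 4, φ(13) = 12, φ(14) = 6, φ(15) = 8, φ(16) = 8, φ(17) = 16, φ(18) = 6, φ(19) = 18, φ(20) = 8, φ(21) = 12, φ(22) = 10, φ(23) = 22, φ(24) = 8, φ(25) = 20, φ(26) = 12, φ(27) = 18, φ(28) = 12, φ(29) = 28, φ(30) = 8, φ(31) = 30, φ(32) = 16, φ(33) = 20, φ(34) = 16, φ(35) = 24, φ(36) = 12, φ(37) = 36, φ(38) = 18, φ(39) = 24, φ(40) = 16, φ(41) = 40, φ(42) = 12, φ(43) = 42, φ(44) = 20, φ(45) = 24, φ(46) = 22, φ(47) = 46, φ(48) = 16, φ(49) = 42, φ(50) = 20, φ(51) = 32, φ(52) = 24, φ(53) = 52, φ(54) = 18, φ(55) = 40, φ(56) = 24, φ(57) = 36, φ(58) = 28, φ(59) = 58, φ(60) = 16, φ(61) = 60, φ(62) = 30, φ(63) = 36, φ(64) = 32, φ(65) = 48, φ(66) = 20, φ(67) = 66, φ(68) = 32, φ(69) = 44, φ(70) = 24, φ(71) = 70. Summing all 71 values: 1564. (Average order: Σ_{n ≤ x} φ(n) ~ (3/π²) x². For x = 71, (3/π²)·71² ≈ 1532.28.)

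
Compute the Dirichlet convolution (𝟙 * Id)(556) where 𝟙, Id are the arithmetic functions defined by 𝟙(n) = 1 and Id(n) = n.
(𝟙 * Id)(556) = 980

Divisors of 556: [1, 2, 4, 139, 278, 556]. For each d | 556:
  d = 1: 𝟙(1) · Id(556/1) = 1 · 556 = 556
  d = 2: 𝟙(2) · Id(556/2) = 1 · 278 = 278
  d = 4: 𝟙(4) · Id(556/4) = 1 · 139 = 139
  d = 139: 𝟙(139) · Id(556/139) = 1 · 4 = 4
  d = 278: 𝟙(278) · Id(556/278) = 1 · 2 = 2
  d = 556: 𝟙(556) · Id(556/556) = 1 · 1 = 1
Summing: (𝟙 * Id)(556) = 556 + 278 + 139 + 4 + 2 + 1 = 980.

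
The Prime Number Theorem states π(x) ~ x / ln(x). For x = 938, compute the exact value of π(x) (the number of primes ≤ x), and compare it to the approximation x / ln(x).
π(938) = 159;  x/ln(x) ≈ 137.06;  relative error ≈ 13.80%.

Directly count primes up to 938: π(938) = 159. The PNT approximation gives 938/ln(938) ≈ 938/6.84375 ≈ 137.06. Relative error (π(x) − x/ln(x)) / π(x) ≈ 13.80%; the approximation is known to undercount slightly (Li(x) is a better estimate).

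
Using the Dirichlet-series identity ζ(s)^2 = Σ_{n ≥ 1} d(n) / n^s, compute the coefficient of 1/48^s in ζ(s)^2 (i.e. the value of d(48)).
d(48) = 10

ζ(s)^2 = (Σ 1/m^s)(Σ 1/k^s). The coefficient of 1/n^s in the product is the number of ordered pairs (m, k) with mk = n, which equals d(n). For n = 48, divisors are [1, 2, 3, 4, 6, 8, 12, 16, 24, 48], so d(48) = 10.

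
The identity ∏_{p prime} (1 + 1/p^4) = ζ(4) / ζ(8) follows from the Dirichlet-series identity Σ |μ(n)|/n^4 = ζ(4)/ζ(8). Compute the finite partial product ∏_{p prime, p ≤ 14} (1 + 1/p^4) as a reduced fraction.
∏ = 54787204936389122/50827803952550625

The primes p ≤ 14 are [2, 3, 5, 7, 11, 13]. For each, (1 + 1/p^4) = (p^4 + 1)/p^4. Multiplying these fractions over p ∈ [2, 3, 5, 7, 11, 13] gives 54787204936389122/50827803952550625. (In the limit P → ∞ this tends to ζ(4)/ζ(8).)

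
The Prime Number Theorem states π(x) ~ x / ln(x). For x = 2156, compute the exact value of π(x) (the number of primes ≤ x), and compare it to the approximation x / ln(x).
π(2156) = 325;  x/ln(x) ≈ 280.88;  relative error ≈ 13.58%.

Directly count primes up to 2156: π(2156) = 325. The PNT approximation gives 2156/ln(2156) ≈ 2156/7.67601 ≈ 280.88. Relative error (π(x) − x/ln(x)) / π(x) ≈ 13.58%; the approximation is known to undercount slightly (Li(x) is a better estimate).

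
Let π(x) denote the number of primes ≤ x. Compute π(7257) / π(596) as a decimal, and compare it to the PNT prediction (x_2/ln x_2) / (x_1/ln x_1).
π(7257)/π(596) = 928/108 ≈ 8.5926;  PNT prediction ≈ 8.7527.

π(596) = 108 and π(7257) = 928, so π(7257)/π(596) ≈ 8.5926. The PNT-predicted ratio is (7257/ln(7257)) / (596/ln(596)) ≈ 8.7527. The two agree to within a few percent, as expected.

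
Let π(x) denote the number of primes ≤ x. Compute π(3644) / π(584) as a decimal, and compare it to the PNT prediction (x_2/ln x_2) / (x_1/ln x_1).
π(3644)/π(584) = 510/106 ≈ 4.8113;  PNT prediction ≈ 4.8466.

π(584) = 106 and π(3644) = 510, so π(3644)/π(584) ≈ 4.8113. The PNT-predicted ratio is (3644/ln(3644)) / (584/ln(584)) ≈ 4.8466. The two agree to within a few percent, as expected.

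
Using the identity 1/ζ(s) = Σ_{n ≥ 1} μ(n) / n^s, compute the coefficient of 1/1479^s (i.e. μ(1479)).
μ(1479) = -1

Factor n = 1479 = 3 · 17 · 29. μ(n) = 0 if any exponent ≥ 2 (not squarefree); otherwise μ(n) = (−1)^{ω(n)} where ω(n) is the number of distinct prime factors. Applying: μ(1479) = -1.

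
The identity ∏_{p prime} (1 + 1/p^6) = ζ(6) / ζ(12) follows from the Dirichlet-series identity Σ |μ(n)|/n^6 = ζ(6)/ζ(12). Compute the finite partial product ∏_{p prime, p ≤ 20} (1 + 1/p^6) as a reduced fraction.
∏ = 10322827120806625262196014218/10149346788166965945179821977

The primes p ≤ 20 are [2, 3, 5, 7, 11, 13, 17, 19]. For each, (1 + 1/p^6) = (p^6 + 1)/p^6. Multiplying these fractions over p ∈ [2, 3, 5, 7, 11, 13, 17, 19] gives 10322827120806625262196014218/10149346788166965945179821977. (In the limit P → ∞ this tends to ζ(6)/ζ(12).)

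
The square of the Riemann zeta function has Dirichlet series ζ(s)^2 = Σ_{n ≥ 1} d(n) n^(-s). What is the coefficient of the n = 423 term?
d(423) = 6

ζ(s)^2 = (Σ 1/m^s)(Σ 1/k^s). The coefficient of 1/n^s in the product is the number of ordered pairs (m, k) with mk = n, which equals d(n). For n = 423, divisors are [1, 3, 9, 47, 141, 423], so d(423) = 6.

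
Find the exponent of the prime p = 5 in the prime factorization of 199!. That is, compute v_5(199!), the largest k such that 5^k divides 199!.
v_5(199!) = 47

Legendre's formula: v_p(n!) = Σ_{k ≥ 1} ⌊n / p^k⌋. For p = 5, n = 199, the terms are:
  ⌊199/5^1⌋ = ⌊199/5⌋ = 39
  ⌊199/5^2⌋ = ⌊199/25⌋ = 7
  ⌊199/5^3⌋ = ⌊199/125⌋ = 1
(the next term ⌊199/5^4⌋ = 0, terminating the sum). Summing: v_5(199!) = 39 + 7 + 1 = 47.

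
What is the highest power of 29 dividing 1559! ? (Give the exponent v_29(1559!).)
v_29(1559!) = 54

Legendre's formula: v_p(n!) = Σ_{k ≥ 1} ⌊n / p^k⌋. For p = 29, n = 1559, the terms are:
  ⌊1559/29^1⌋ = ⌊1559/29⌋ = 53
  ⌊1559/29^2⌋ = ⌊1559/841⌋ = 1
(the next term ⌊1559/29^3⌋ = 0, terminating the sum). Summing: v_29(1559!) = 53 + 1 = 54.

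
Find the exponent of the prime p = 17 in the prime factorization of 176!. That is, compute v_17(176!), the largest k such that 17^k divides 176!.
v_17(176!) = 10

Legendre's formula: v_p(n!) = Σ_{k ≥ 1} ⌊n / p^k⌋. For p = 17, n = 176, the terms are:
  ⌊176/17^1⌋ = ⌊176/17⌋ = 10
(the next term ⌊176/17^2⌋ = 0, terminating the sum). Summing: v_17(176!) = 10 = 10.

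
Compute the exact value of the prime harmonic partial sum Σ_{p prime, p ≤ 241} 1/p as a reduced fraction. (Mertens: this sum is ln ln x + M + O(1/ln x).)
Σ 1/p = 506873196134241441348690763593294873492730445394823722837469097176314709804649267964680634478659521/256041159035492609053110100510385311995538591998443060216114576417920917800321526504084465112487730

π(241) = 53, so the primes ≤ 241 are [2, 3, 5, 7, 11, 13, 17, 19, 23, 29, 31, 37, 41, 43, 47, 53, 59, 61, 67, 71, 73, 79, 83, 89, 97, 101, 103, 107, 109, 113, 127, 131, 137, 139, 149, 151, 157, 163, 167, 173, 179, 181, 191, 193, 197, 199, 211, 223, 227, 229, 233, 239, 241]. Summing 1/p over these primes: 506873196134241441348690763593294873492730445394823722837469097176314709804649267964680634478659521/256041159035492609053110100510385311995538591998443060216114576417920917800321526504084465112487730 ≈ 1.9797. Mertens estimate ln ln(241) + 0.2615 ≈ 1.9635.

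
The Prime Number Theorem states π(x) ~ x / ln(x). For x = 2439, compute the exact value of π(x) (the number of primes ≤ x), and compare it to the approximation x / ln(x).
π(2439) = 361;  x/ln(x) ≈ 312.72;  relative error ≈ 13.37%.

Directly count primes up to 2439: π(2439) = 361. The PNT approximation gives 2439/ln(2439) ≈ 2439/7.79934 ≈ 312.72. Relative error (π(x) − x/ln(x)) / π(x) ≈ 13.37%; the approximation is known to undercount slightly (Li(x) is a better estimate).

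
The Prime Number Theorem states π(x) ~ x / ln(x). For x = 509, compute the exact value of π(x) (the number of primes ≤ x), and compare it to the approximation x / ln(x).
π(509) = 97;  x/ln(x) ≈ 81.67;  relative error ≈ 15.80%.

Directly count primes up to 509: π(509) = 97. The PNT approximation gives 509/ln(509) ≈ 509/6.23245 ≈ 81.67. Relative error (π(x) − x/ln(x)) / π(x) ≈ 15.80%; the approximation is known to undercount slightly (Li(x) is a better estimate).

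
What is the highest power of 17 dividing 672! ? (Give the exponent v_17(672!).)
v_17(672!) = 41

Legendre's formula: v_p(n!) = Σ_{k ≥ 1} ⌊n / p^k⌋. For p = 17, n = 672, the terms are:
  ⌊672/17^1⌋ = ⌊672/17⌋ = 39
  ⌊672/17^2⌋ = ⌊672/289⌋ = 2
(the next term ⌊672/17^3⌋ = 0, terminating the sum). Summing: v_17(672!) = 39 + 2 = 41.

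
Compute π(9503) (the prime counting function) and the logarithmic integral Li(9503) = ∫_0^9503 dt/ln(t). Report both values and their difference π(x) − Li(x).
π(9503) = 1177;  Li(9503) ≈ 1192.03;  π(x) − Li(x) ≈ -15.03.

Direct count of primes ≤ 9503 gives π(9503) = 1177. Numerical evaluation of the logarithmic integral gives Li(9503) ≈ 1192.03. The difference π(x) − Li(x) ≈ -15.03 is typically negative for small/moderate x (Li(x) overestimates), though Littlewood's theorem shows this sign changes infinitely often.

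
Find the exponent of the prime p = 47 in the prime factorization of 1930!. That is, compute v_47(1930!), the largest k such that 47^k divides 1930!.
v_47(1930!) = 41

Legendre's formula: v_p(n!) = Σ_{k ≥ 1} ⌊n / p^k⌋. For p = 47, n = 1930, the terms are:
  ⌊1930/47^1⌋ = ⌊1930/47⌋ = 41
(the next term ⌊1930/47^2⌋ = 0, terminating the sum). Summing: v_47(1930!) = 41 = 41.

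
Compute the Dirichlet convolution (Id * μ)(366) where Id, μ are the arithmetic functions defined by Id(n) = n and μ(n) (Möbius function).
(Id * μ)(366) = 120

Divisors of 366: [1, 2, 3, 6, 61, 122, 183, 366]. For each d | 366:
  d = 1: Id(1) · μ(366/1) = 1 · -1 = -1
  d = 2: Id(2) · μ(366/2) = 2 · 1 = 2
  d = 3: Id(3) · μ(366/3) = 3 · 1 = 3
  d = 6: Id(6) · μ(366/6) = 6 · -1 = -6
  d = 61: Id(61) · μ(366/61) = 61 · 1 = 61
  d = 122: Id(122) · μ(366/122) = 122 · -1 = -122
  d = 183: Id(183) · μ(366/183) = 183 · -1 = -183
  d = 366: Id(366) · μ(366/366) = 366 · 1 = 366
Summing: (Id * μ)(366) = -1 + 2 + 3 + -6 + 61 + -122 + -183 + 366 = 120.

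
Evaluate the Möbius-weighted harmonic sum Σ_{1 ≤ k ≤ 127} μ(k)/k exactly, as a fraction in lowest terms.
Σ μ(k)/k = -228455996623300386843096283835194191857230682/401447693933303618909444119902604513664588524773

Values of μ(k) for 1 ≤ k ≤ 127: μ(1) = 1, μ(2) = -1, μ(3) = -1, μ(5) = -1, μ(6) = 1, μ(7) = -1, μ(10) = 1, μ(11) = -1, μ(13) = -1, μ(14) = 1, μ(15) = 1, μ(17) = -1, μ(19) = -1, μ(21) = 1, μ(22) = 1, μ(23) = -1, μ(26) = 1, μ(29) = -1, μ(30) = -1, μ(31) = -1, μ(33) = 1, μ(34) = 1, μ(35) = 1, μ(37) = -1, μ(38) = 1, μ(39) = 1, μ(41) = -1, μ(42) = -1, μ(43) = -1, μ(46) = 1, μ(47) = -1, μ(51) = 1, μ(53) = -1, μ(55) = 1, μ(57) = 1, μ(58) = 1, μ(59) = -1, μ(61) = -1, μ(62) = 1, μ(65) = 1, μ(66) = -1, μ(67) = -1, μ(69) = 1, μ(70) = -1, μ(71) = -1, μ(73) = -1, μ(74) = 1, μ(77) = 1, μ(78) = -1, μ(79) = -1, μ(82) = 1, μ(83) = -1, μ(85) = 1, μ(86) = 1, μ(87) = 1, μ(89) = -1, μ(91) = 1, μ(93) = 1, μ(94) = 1, μ(95) = 1, μ(97) = -1, μ(101) = -1, μ(102) = -1, μ(103) = -1, μ(105) = -1, μ(106) = 1, μ(107) = -1, μ(109) = -1, μ(110) = -1, μ(111) = 1, μ(113) = -1, μ(114) = -1, μ(115) = 1, μ(118) = 1, μ(119) = 1, μ(122) = 1, μ(123) = 1, μ(127) = -1, with μ = 0 on non-squarefree integers. Summing μ(k)/k for k where μ(k) ≠ 0 gives -228455996623300386843096283835194191857230682/401447693933303618909444119902604513664588524773 ≈ -0.0006. (PNT ⟺ this sum → 0 as n → ∞.)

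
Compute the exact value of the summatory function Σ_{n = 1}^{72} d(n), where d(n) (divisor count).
Σ_{n ≤ 72} d(n) = 326

Compute d(n) for each 1 ≤ n ≤ 72: d(1) = 1, d(2) = 2, d(3) = 2, d(4) = 3, d(5) = 2, d(6) = 4, d(7) = 2, d(8) = 4, d(9) = 3, d(10) = 4, d(11) = 2, d(12) = 6, d(13) = 2, d(14) = 4, d(15) = 4, d(16) = 5, d(17) = 2, d(18) = 6, d(19) = 2, d(20) = 6, d(21) = 4, d(22) = 4, d(23) = 2, d(24) = 8, d(25) = 3, d(26) = 4, d(27) = 4, d(28) = 6, d(29) = 2, d(30) = 8, d(31) = 2, d(32) = 6, d(33) = 4, d(34) = 4, d(35) = 4, d(36) = 9, d(37) = 2, d(38) = 4, d(39) = 4, d(40) = 8, d(41) = 2, d(42) = 8, d(43) = 2, d(44) = 6, d(45) = 6, d(46) = 4, d(47) = 2, d(48) = 10, d(49) = 3, d(50) = 6, d(51) = 4, d(52) = 6, d(53) = 2, d(54) = 8, d(55) = 4, d(56) = 8, d(57) = 4, d(58) = 4, d(59) = 2, d(60) = 12, d(61) = 2, d(62) = 4, d(63) = 6, d(64) = 7, d(65) = 4, d(66) = 8, d(67) = 2, d(68) = 6, d(69) = 4, d(70) = 8, d(71) = 2, d(72) = 12. Summing all 72 values: 326. (Dirichlet's divisor formula: Σ_{n ≤ x} d(n) = x ln(x) + (2γ − 1) x + O(√x). For x = 72, the asymptotic estimate is ≈ 319.04.)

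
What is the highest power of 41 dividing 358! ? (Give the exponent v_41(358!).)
v_41(358!) = 8

Legendre's formula: v_p(n!) = Σ_{k ≥ 1} ⌊n / p^k⌋. For p = 41, n = 358, the terms are:
  ⌊358/41^1⌋ = ⌊358/41⌋ = 8
(the next term ⌊358/41^2⌋ = 0, terminating the sum). Summing: v_41(358!) = 8 = 8.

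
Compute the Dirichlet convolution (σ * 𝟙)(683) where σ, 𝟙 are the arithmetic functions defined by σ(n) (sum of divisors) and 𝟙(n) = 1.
(σ * 𝟙)(683) = 685

Divisors of 683: [1, 683]. For each d | 683:
  d = 1: σ(1) · 𝟙(683/1) = 1 · 1 = 1
  d = 683: σ(683) · 𝟙(683/683) = 684 · 1 = 684
Summing: (σ * 𝟙)(683) = 1 + 684 = 685.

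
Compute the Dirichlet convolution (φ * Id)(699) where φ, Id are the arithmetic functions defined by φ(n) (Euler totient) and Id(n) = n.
(φ * Id)(699) = 2325

Divisors of 699: [1, 3, 233, 699]. For each d | 699:
  d = 1: φ(1) · Id(699/1) = 1 · 699 = 699
  d = 3: φ(3) · Id(699/3) = 2 · 233 = 466
  d = 233: φ(233) · Id(699/233) = 232 · 3 = 696
  d = 699: φ(699) · Id(699/699) = 464 · 1 = 464
Summing: (φ * Id)(699) = 699 + 466 + 696 + 464 = 2325.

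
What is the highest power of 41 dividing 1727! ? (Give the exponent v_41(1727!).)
v_41(1727!) = 43

Legendre's formula: v_p(n!) = Σ_{k ≥ 1} ⌊n / p^k⌋. For p = 41, n = 1727, the terms are:
  ⌊1727/41^1⌋ = ⌊1727/41⌋ = 42
  ⌊1727/41^2⌋ = ⌊1727/1681⌋ = 1
(the next term ⌊1727/41^3⌋ = 0, terminating the sum). Summing: v_41(1727!) = 42 + 1 = 43.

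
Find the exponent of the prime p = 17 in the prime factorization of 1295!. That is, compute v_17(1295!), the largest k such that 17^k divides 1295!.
v_17(1295!) = 80

Legendre's formula: v_p(n!) = Σ_{k ≥ 1} ⌊n / p^k⌋. For p = 17, n = 1295, the terms are:
  ⌊1295/17^1⌋ = ⌊1295/17⌋ = 76
  ⌊1295/17^2⌋ = ⌊1295/289⌋ = 4
(the next term ⌊1295/17^3⌋ = 0, terminating the sum). Summing: v_17(1295!) = 76 + 4 = 80.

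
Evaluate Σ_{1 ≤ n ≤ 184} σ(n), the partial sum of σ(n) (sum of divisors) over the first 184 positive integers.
Σ_{n ≤ 184} σ(n) = 27946

Compute σ(n) for each 1 ≤ n ≤ 184: σ(1) = 1, σ(2) = 3, σ(3) = 4, σ(4) = 7, σ(5) = 6, σ(6) = 12, σ(7) = 8, σ(8) = 15, σ(9) = 13, σ(10) = 18, σ(11) = 12, σ(12) = 28, σ(13) = 14, σ(14) = 24, σ(15) = 24, σ(16) = 31, σ(17) = 18, σ(18) = 39, σ(19) = 20, σ(20) = 42, σ(21) = 32, σ(22) = 36, σ(23) = 24, σ(24) = 60, σ(25) = 31, σ(26) = 42, σ(27) = 40, σ(28) = 56, σ(29) = 30, σ(30) = 72, σ(31) = 32, σ(32) = 63, σ(33) = 48, σ(34) = 54, σ(35) = 48, σ(36) = 91, σ(37) = 38, σ(38) = 60, σ(39) = 56, σ(40) = 90, σ(41) = 42, σ(42) = 96, σ(43) = 44, σ(44) = 84, σ(45) = 78, σ(46) = 72, σ(47) = 48, σ(48) = 124, σ(49) = 57, σ(50) = 93, σ(51) = 72, σ(52) = 98, σ(53) = 54, σ(54) = 120, σ(55) = 72, σ(56) = 120, σ(57) = 80, σ(58) = 90, σ(59) = 60, σ(60) = 168, σ(61) = 62, σ(62) = 96, σ(63) = 104, σ(64) = 127, σ(65) = 84, σ(66) = 144, σ(67) = 68, σ(68) = 126, σ(69) = 96, σ(70) = 144, σ(71) = 72, σ(72) = 195, σ(73) = 74, σ(74) = 114, σ(75) = 124, σ(76) = 140, σ(77) = 96, σ(78) = 168, σ(79) = 80, σ(80) = 186, σ(81) = 121, σ(82) = 126, σ(83) = 84, σ(84) = 224, σ(85) = 108, σ(86) = 132, σ(87) = 120, σ(88) = 180, σ(89) = 90, σ(90) = 234, σ(91) = 112, σ(92) = 168, σ(93) = 128, σ(94) = 144, σ(95) = 120, σ(96) = 252, σ(97) = 98, σ(98) = 171, σ(99) = 156, σ(100) = 217, σ(101) = 102, σ(102) = 216, σ(103) = 104, σ(104) = 210, σ(105) = 192, σ(106) = 162, σ(107) = 108, σ(108) = 280, σ(109) = 110, σ(110) = 216, σ(111) = 152, σ(112) = 248, σ(113) = 114, σ(114) = 240, σ(115) = 144, σ(116) = 210, σ(117) = 182, σ(118) = 180, σ(119) = 144, σ(120) = 360, σ(121) = 133, σ(122) = 186, σ(123) = 168, σ(124) = 224, σ(125) = 156, σ(126) = 312, σ(127) = 128, σ(128) = 255, σ(129) = 176, σ(130) = 252, σ(131) = 132, σ(132) = 336, σ(133) = 160, σ(134) = 204, σ(135) = 240, σ(136) = 270, σ(137) = 138, σ(138) = 288, σ(139) = 140, σ(140) = 336, σ(141) = 192, σ(142) = 216, σ(143) = 168, σ(144) = 403, σ(145) = 180, σ(146) = 222, σ(147) = 228, σ(148) = 266, σ(149) = 150, σ(150) = 372, σ(151) = 152, σ(152) = 300, σ(153) = 234, σ(154) = 288, σ(155) = 192, σ(156) = 392, σ(157) = 158, σ(158) = 240, σ(159) = 216, σ(160) = 378, σ(161) = 192, σ(162) = 363, σ(163) = 164, σ(164) = 294, σ(165) = 288, σ(166) = 252, σ(167) = 168, σ(168) = 480, σ(169) = 183, σ(170) = 324, σ(171) = 260, σ(172) = 308, σ(173) = 174, σ(174) = 360, σ(175) = 248, σ(176) = 372, σ(177) = 240, σ(178) = 270, σ(179) = 180, σ(180) = 546, σ(181) = 182, σ(182) = 336, σ(183) = 248, σ(184) = 360. Summing all 184 values: 27946. (Average order: Σ_{n ≤ x} σ(n) ~ (π²/12) x². For x = 184, (π²/12)·184² ≈ 27845.44.)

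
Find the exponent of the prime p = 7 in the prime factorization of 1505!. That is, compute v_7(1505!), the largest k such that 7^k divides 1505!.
v_7(1505!) = 249

Legendre's formula: v_p(n!) = Σ_{k ≥ 1} ⌊n / p^k⌋. For p = 7, n = 1505, the terms are:
  ⌊1505/7^1⌋ = ⌊1505/7⌋ = 215
  ⌊1505/7^2⌋ = ⌊1505/49⌋ = 30
  ⌊1505/7^3⌋ = ⌊1505/343⌋ = 4
(the next term ⌊1505/7^4⌋ = 0, terminating the sum). Summing: v_7(1505!) = 215 + 30 + 4 = 249.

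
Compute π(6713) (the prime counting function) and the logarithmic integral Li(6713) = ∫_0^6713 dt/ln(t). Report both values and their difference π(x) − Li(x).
π(6713) = 866;  Li(6713) ≈ 881.84;  π(x) − Li(x) ≈ -15.84.

Direct count of primes ≤ 6713 gives π(6713) = 866. Numerical evaluation of the logarithmic integral gives Li(6713) ≈ 881.84. The difference π(x) − Li(x) ≈ -15.84 is typically negative for small/moderate x (Li(x) overestimates), though Littlewood's theorem shows this sign changes infinitely often.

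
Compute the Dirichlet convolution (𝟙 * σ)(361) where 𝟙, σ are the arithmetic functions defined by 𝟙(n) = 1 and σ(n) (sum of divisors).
(𝟙 * σ)(361) = 402

Divisors of 361: [1, 19, 361]. For each d | 361:
  d = 1: 𝟙(1) · σ(361/1) = 1 · 381 = 381
  d = 19: 𝟙(19) · σ(361/19) = 1 · 20 = 20
  d = 361: 𝟙(361) · σ(361/361) = 1 · 1 = 1
Summing: (𝟙 * σ)(361) = 381 + 20 + 1 = 402.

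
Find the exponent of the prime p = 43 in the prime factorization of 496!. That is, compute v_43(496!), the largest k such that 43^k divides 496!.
v_43(496!) = 11

Legendre's formula: v_p(n!) = Σ_{k ≥ 1} ⌊n / p^k⌋. For p = 43, n = 496, the terms are:
  ⌊496/43^1⌋ = ⌊496/43⌋ = 11
(the next term ⌊496/43^2⌋ = 0, terminating the sum). Summing: v_43(496!) = 11 = 11.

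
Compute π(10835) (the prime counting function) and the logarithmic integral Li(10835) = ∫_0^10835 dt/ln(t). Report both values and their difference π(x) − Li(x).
π(10835) = 1316;  Li(10835) ≈ 1336.40;  π(x) − Li(x) ≈ -20.40.

Direct count of primes ≤ 10835 gives π(10835) = 1316. Numerical evaluation of the logarithmic integral gives Li(10835) ≈ 1336.40. The difference π(x) − Li(x) ≈ -20.40 is typically negative for small/moderate x (Li(x) overestimates), though Littlewood's theorem shows this sign changes infinitely often.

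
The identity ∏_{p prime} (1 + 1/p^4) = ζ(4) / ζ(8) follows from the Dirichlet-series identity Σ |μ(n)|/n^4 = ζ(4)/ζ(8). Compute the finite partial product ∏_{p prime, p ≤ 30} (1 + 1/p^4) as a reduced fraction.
∏ = 408418518091992985088034449701042208/378893302350878356551852293056730625

The primes p ≤ 30 are [2, 3, 5, 7, 11, 13, 17, 19, 23, 29]. For each, (1 + 1/p^4) = (p^4 + 1)/p^4. Multiplying these fractions over p ∈ [2, 3, 5, 7, 11, 13, 17, 19, 23, 29] gives 408418518091992985088034449701042208/378893302350878356551852293056730625. (In the limit P → ∞ this tends to ζ(4)/ζ(8).)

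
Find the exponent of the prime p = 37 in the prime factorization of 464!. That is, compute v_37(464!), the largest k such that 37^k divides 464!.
v_37(464!) = 12

Legendre's formula: v_p(n!) = Σ_{k ≥ 1} ⌊n / p^k⌋. For p = 37, n = 464, the terms are:
  ⌊464/37^1⌋ = ⌊464/37⌋ = 12
(the next term ⌊464/37^2⌋ = 0, terminating the sum). Summing: v_37(464!) = 12 = 12.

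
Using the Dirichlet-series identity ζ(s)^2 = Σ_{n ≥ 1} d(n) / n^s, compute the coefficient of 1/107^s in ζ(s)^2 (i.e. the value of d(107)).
d(107) = 2

ζ(s)^2 = (Σ 1/m^s)(Σ 1/k^s). The coefficient of 1/n^s in the product is the number of ordered pairs (m, k) with mk = n, which equals d(n). For n = 107, divisors are [1, 107], so d(107) = 2.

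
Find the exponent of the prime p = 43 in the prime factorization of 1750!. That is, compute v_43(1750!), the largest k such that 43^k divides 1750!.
v_43(1750!) = 40

Legendre's formula: v_p(n!) = Σ_{k ≥ 1} ⌊n / p^k⌋. For p = 43, n = 1750, the terms are:
  ⌊1750/43^1⌋ = ⌊1750/43⌋ = 40
(the next term ⌊1750/43^2⌋ = 0, terminating the sum). Summing: v_43(1750!) = 40 = 40.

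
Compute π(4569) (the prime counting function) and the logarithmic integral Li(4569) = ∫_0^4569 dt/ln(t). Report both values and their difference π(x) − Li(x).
π(4569) = 619;  Li(4569) ≈ 633.41;  π(x) − Li(x) ≈ -14.41.

Direct count of primes ≤ 4569 gives π(4569) = 619. Numerical evaluation of the logarithmic integral gives Li(4569) ≈ 633.41. The difference π(x) − Li(x) ≈ -14.41 is typically negative for small/moderate x (Li(x) overestimates), though Littlewood's theorem shows this sign changes infinitely often.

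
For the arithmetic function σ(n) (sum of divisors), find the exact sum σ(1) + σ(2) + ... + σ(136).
Σ_{n ≤ 136} σ(n) = 15305

Compute σ(n) for each 1 ≤ n ≤ 136: σ(1) = 1, σ(2) = 3, σ(3) = 4, σ(4) = 7, σ(5) = 6, σ(6) = 12, σ(7) = 8, σ(8) = 15, σ(9) = 13, σ(10) = 18, σ(11) = 12, σ(12) = 28, σ(13) = 14, σ(14) = 24, σ(15) = 24, σ(16) = 31, σ(17) = 18, σ(18) = 39, σ(19) = 20, σ(20) = 42, σ(21) = 32, σ(22) = 36, σ(23) = 24, σ(24) = 60, σ(25) = 31, σ(26) = 42, σ(27) = 40, σ(28) = 56, σ(29) = 30, σ(30) = 72, σ(31) = 32, σ(32) = 63, σ(33) = 48, σ(34) = 54, σ(35) = 48, σ(36) = 91, σ(37) = 38, σ(38) = 60, σ(39) = 56, σ(40) = 90, σ(41) = 42, σ(42) = 96, σ(43) = 44, σ(44) = 84, σ(45) = 78, σ(46) = 72, σ(47) = 48, σ(48) = 124, σ(49) = 57, σ(50) = 93, σ(51) = 72, σ(52) = 98, σ(53) = 54, σ(54) = 120, σ(55) = 72, σ(56) = 120, σ(57) = 80, σ(58) = 90, σ(59) = 60, σ(60) = 168, σ(61) = 62, σ(62) = 96, σ(63) = 104, σ(64) = 127, σ(65) = 84, σ(66) = 144, σ(67) = 68, σ(68) = 126, σ(69) = 96, σ(70) = 144, σ(71) = 72, σ(72) = 195, σ(73) = 74, σ(74) = 114, σ(75) = 124, σ(76) = 140, σ(77) = 96, σ(78) = 168, σ(79) = 80, σ(80) = 186, σ(81) = 121, σ(82) = 126, σ(83) = 84, σ(84) = 224, σ(85) = 108, σ(86) = 132, σ(87) = 120, σ(88) = 180, σ(89) = 90, σ(90) = 234, σ(91) = 112, σ(92) = 168, σ(93) = 128, σ(94) = 144, σ(95) = 120, σ(96) = 252, σ(97) = 98, σ(98) = 171, σ(99) = 156, σ(100) = 217, σ(101) = 102, σ(102) = 216, σ(103) = 104, σ(104) = 210, σ(105) = 192, σ(106) = 162, σ(107) = 108, σ(108) = 280, σ(109) = 110, σ(110) = 216, σ(111) = 152, σ(112) = 248, σ(113) = 114, σ(114) = 240, σ(115) = 144, σ(116) = 210, σ(117) = 182, σ(118) = 180, σ(119) = 144, σ(120) = 360, σ(121) = 133, σ(122) = 186, σ(123) = 168, σ(124) = 224, σ(125) = 156, σ(126) = 312, σ(127) = 128, σ(128) = 255, σ(129) = 176, σ(130) = 252, σ(131) = 132, σ(132) = 336, σ(133) = 160, σ(134) = 204, σ(135) = 240, σ(136) = 270. Summing all 136 values: 15305. (Average order: Σ_{n ≤ x} σ(n) ~ (π²/12) x². For x = 136, (π²/12)·136² ≈ 15212.35.)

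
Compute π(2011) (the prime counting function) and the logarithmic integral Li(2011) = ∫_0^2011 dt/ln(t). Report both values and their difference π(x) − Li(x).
π(2011) = 305;  Li(2011) ≈ 316.26;  π(x) − Li(x) ≈ -11.26.

Direct count of primes ≤ 2011 gives π(2011) = 305. Numerical evaluation of the logarithmic integral gives Li(2011) ≈ 316.26. The difference π(x) − Li(x) ≈ -11.26 is typically negative for small/moderate x (Li(x) overestimates), though Littlewood's theorem shows this sign changes infinitely often.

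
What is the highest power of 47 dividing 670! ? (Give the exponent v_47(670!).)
v_47(670!) = 14

Legendre's formula: v_p(n!) = Σ_{k ≥ 1} ⌊n / p^k⌋. For p = 47, n = 670, the terms are:
  ⌊670/47^1⌋ = ⌊670/47⌋ = 14
(the next term ⌊670/47^2⌋ = 0, terminating the sum). Summing: v_47(670!) = 14 = 14.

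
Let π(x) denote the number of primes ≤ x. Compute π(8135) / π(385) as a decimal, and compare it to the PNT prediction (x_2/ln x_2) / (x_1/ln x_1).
π(8135)/π(385) = 1022/76 ≈ 13.4474;  PNT prediction ≈ 13.9707.

π(385) = 76 and π(8135) = 1022, so π(8135)/π(385) ≈ 13.4474. The PNT-predicted ratio is (8135/ln(8135)) / (385/ln(385)) ≈ 13.9707. The two agree to within a few percent, as expected.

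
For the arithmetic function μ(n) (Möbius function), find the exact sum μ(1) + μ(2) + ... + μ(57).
Σ_{n ≤ 57} μ(n) = -1

Compute μ(n) for each 1 ≤ n ≤ 57: μ(1) = 1, μ(2) = -1, μ(3) = -1, μ(4) = 0, μ(5) = -1, μ(6) = 1, μ(7) = -1, μ(8) = 0, μ(9) = 0, μ(10) = 1, μ(11) = -1, μ(12) = 0, μ(13) = -1, μ(14) = 1, μ(15) = 1, μ(16) = 0, μ(17) = -1, μ(18) = 0, μ(19) = -1, μ(20) = 0, μ(21) = 1, μ(22) = 1, μ(23) = -1, μ(24) = 0, μ(25) = 0, μ(26) = 1, μ(27) = 0, μ(28) = 0, μ(29) = -1, μ(30) = -1, μ(31) = -1, μ(32) = 0, μ(33) = 1, μ(34) = 1, μ(35) = 1, μ(36) = 0, μ(37) = -1, μ(38) = 1, μ(39) = 1, μ(40) = 0, μ(41) = -1, μ(42) = -1, μ(43) = -1, μ(44) = 0, μ(45) = 0, μ(46) = 1, μ(47) = -1, μ(48) = 0, μ(49) = 0, μ(50) = 0, μ(51) = 1, μ(52) = 0, μ(53) = -1, μ(54) = 0, μ(55) = 1, μ(56) = 0, μ(57) = 1. Summing all 57 values: -1. (Mertens function M(x) = Σ_{n ≤ x} μ(n); on average M(x) should be small (PNT ⟺ M(x) = o(x)).)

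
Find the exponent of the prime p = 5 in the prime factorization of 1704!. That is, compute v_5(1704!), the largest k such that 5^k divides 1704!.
v_5(1704!) = 423

Legendre's formula: v_p(n!) = Σ_{k ≥ 1} ⌊n / p^k⌋. For p = 5, n = 1704, the terms are:
  ⌊1704/5^1⌋ = ⌊1704/5⌋ = 340
  ⌊1704/5^2⌋ = ⌊1704/25⌋ = 68
  ⌊1704/5^3⌋ = ⌊1704/125⌋ = 13
  ⌊1704/5^4⌋ = ⌊1704/625⌋ = 2
(the next term ⌊1704/5^5⌋ = 0, terminating the sum). Summing: v_5(1704!) = 340 + 68 + 13 + 2 = 423.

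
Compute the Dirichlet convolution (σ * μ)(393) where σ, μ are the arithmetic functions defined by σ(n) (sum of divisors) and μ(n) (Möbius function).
(σ * μ)(393) = 393

Divisors of 393: [1, 3, 131, 393]. For each d | 393:
  d = 1: σ(1) · μ(393/1) = 1 · 1 = 1
  d = 3: σ(3) · μ(393/3) = 4 · -1 = -4
  d = 131: σ(131) · μ(393/131) = 132 · -1 = -132
  d = 393: σ(393) · μ(393/393) = 528 · 1 = 528
Summing: (σ * μ)(393) = 1 + -4 + -132 + 528 = 393.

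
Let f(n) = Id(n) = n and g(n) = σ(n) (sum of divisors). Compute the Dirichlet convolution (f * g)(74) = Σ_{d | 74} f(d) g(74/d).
(Id * σ)(74) = 375

Divisors of 74: [1, 2, 37, 74]. For each d | 74:
  d = 1: Id(1) · σ(74/1) = 1 · 114 = 114
  d = 2: Id(2) · σ(74/2) = 2 · 38 = 76
  d = 37: Id(37) · σ(74/37) = 37 · 3 = 111
  d = 74: Id(74) · σ(74/74) = 74 · 1 = 74
Summing: (Id * σ)(74) = 114 + 76 + 111 + 74 = 375.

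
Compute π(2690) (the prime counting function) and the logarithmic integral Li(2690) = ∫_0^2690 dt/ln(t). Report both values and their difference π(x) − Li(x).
π(2690) = 391;  Li(2690) ≈ 403.78;  π(x) − Li(x) ≈ -12.78.

Direct count of primes ≤ 2690 gives π(2690) = 391. Numerical evaluation of the logarithmic integral gives Li(2690) ≈ 403.78. The difference π(x) − Li(x) ≈ -12.78 is typically negative for small/moderate x (Li(x) overestimates), though Littlewood's theorem shows this sign changes infinitely often.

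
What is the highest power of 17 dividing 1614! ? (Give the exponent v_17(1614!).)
v_17(1614!) = 99

Legendre's formula: v_p(n!) = Σ_{k ≥ 1} ⌊n / p^k⌋. For p = 17, n = 1614, the terms are:
  ⌊1614/17^1⌋ = ⌊1614/17⌋ = 94
  ⌊1614/17^2⌋ = ⌊1614/289⌋ = 5
(the next term ⌊1614/17^3⌋ = 0, terminating the sum). Summing: v_17(1614!) = 94 + 5 = 99.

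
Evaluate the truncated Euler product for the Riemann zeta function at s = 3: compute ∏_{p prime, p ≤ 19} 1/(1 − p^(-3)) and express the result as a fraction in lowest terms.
∏ = 3674541645775/3057655868928

The primes p ≤ 19 are [2, 3, 5, 7, 11, 13, 17, 19]. For each prime, (1 − 1/p^3)^(-1) = p^3 / (p^3 − 1). The product is (1 − 1/2^3)^(-1), (1 − 1/3^3)^(-1), (1 − 1/5^3)^(-1), (1 − 1/7^3)^(-1), (1 − 1/11^3)^(-1), (1 − 1/13^3)^(-1), (1 − 1/17^3)^(-1), (1 − 1/19^3)^(-1) = ∏ p^3 / (p^3 − 1) = 3674541645775/3057655868928.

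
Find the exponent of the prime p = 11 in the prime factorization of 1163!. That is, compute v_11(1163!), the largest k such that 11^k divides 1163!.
v_11(1163!) = 114

Legendre's formula: v_p(n!) = Σ_{k ≥ 1} ⌊n / p^k⌋. For p = 11, n = 1163, the terms are:
  ⌊1163/11^1⌋ = ⌊1163/11⌋ = 105
  ⌊1163/11^2⌋ = ⌊1163/121⌋ = 9
(the next term ⌊1163/11^3⌋ = 0, terminating the sum). Summing: v_11(1163!) = 105 + 9 = 114.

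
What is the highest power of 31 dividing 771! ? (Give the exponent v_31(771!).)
v_31(771!) = 24

Legendre's formula: v_p(n!) = Σ_{k ≥ 1} ⌊n / p^k⌋. For p = 31, n = 771, the terms are:
  ⌊771/31^1⌋ = ⌊771/31⌋ = 24
(the next term ⌊771/31^2⌋ = 0, terminating the sum). Summing: v_31(771!) = 24 = 24.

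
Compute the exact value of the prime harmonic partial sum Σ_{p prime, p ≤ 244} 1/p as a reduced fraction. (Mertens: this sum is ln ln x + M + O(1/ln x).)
Σ 1/p = 506873196134241441348690763593294873492730445394823722837469097176314709804649267964680634478659521/256041159035492609053110100510385311995538591998443060216114576417920917800321526504084465112487730

π(244) = 53, so the primes ≤ 244 are [2, 3, 5, 7, 11, 13, 17, 19, 23, 29, 31, 37, 41, 43, 47, 53, 59, 61, 67, 71, 73, 79, 83, 89, 97, 101, 103, 107, 109, 113, 127, 131, 137, 139, 149, 151, 157, 163, 167, 173, 179, 181, 191, 193, 197, 199, 211, 223, 227, 229, 233, 239, 241]. Summing 1/p over these primes: 506873196134241441348690763593294873492730445394823722837469097176314709804649267964680634478659521/256041159035492609053110100510385311995538591998443060216114576417920917800321526504084465112487730 ≈ 1.9797. Mertens estimate ln ln(244) + 0.2615 ≈ 1.9657.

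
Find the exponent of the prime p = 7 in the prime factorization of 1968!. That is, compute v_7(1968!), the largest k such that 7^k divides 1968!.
v_7(1968!) = 326

Legendre's formula: v_p(n!) = Σ_{k ≥ 1} ⌊n / p^k⌋. For p = 7, n = 1968, the terms are:
  ⌊1968/7^1⌋ = ⌊1968/7⌋ = 281
  ⌊1968/7^2⌋ = ⌊1968/49⌋ = 40
  ⌊1968/7^3⌋ = ⌊1968/343⌋ = 5
(the next term ⌊1968/7^4⌋ = 0, terminating the sum). Summing: v_7(1968!) = 281 + 40 + 5 = 326.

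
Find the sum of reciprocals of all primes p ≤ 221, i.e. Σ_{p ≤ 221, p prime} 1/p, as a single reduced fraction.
Σ 1/p = 3215488142498485484492183158345029261034221047849345857469577412562094716564064084247/1645783550795210387735581011435590727981167322669649249414629852197255934130751870910

π(221) = 47, so the primes ≤ 221 are [2, 3, 5, 7, 11, 13, 17, 19, 23, 29, 31, 37, 41, 43, 47, 53, 59, 61, 67, 71, 73, 79, 83, 89, 97, 101, 103, 107, 109, 113, 127, 131, 137, 139, 149, 151, 157, 163, 167, 173, 179, 181, 191, 193, 197, 199, 211]. Summing 1/p over these primes: 3215488142498485484492183158345029261034221047849345857469577412562094716564064084247/1645783550795210387735581011435590727981167322669649249414629852197255934130751870910 ≈ 1.9538. Mertens estimate ln ln(221) + 0.2615 ≈ 1.9476.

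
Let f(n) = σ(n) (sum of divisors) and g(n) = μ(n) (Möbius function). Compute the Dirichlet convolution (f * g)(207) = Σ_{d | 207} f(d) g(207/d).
(σ * μ)(207) = 207

Divisors of 207: [1, 3, 9, 23, 69, 207]. For each d | 207:
  d = 1: σ(1) · μ(207/1) = 1 · 0 = 0
  d = 3: σ(3) · μ(207/3) = 4 · 1 = 4
  d = 9: σ(9) · μ(207/9) = 13 · -1 = -13
  d = 23: σ(23) · μ(207/23) = 24 · 0 = 0
  d = 69: σ(69) · μ(207/69) = 96 · -1 = -96
  d = 207: σ(207) · μ(207/207) = 312 · 1 = 312
Summing: (σ * μ)(207) = 0 + 4 + -13 + 0 + -96 + 312 = 207.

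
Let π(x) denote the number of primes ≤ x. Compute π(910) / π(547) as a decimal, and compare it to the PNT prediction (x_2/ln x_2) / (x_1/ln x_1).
π(910)/π(547) = 155/101 ≈ 1.5347;  PNT prediction ≈ 1.5393.

π(547) = 101 and π(910) = 155, so π(910)/π(547) ≈ 1.5347. The PNT-predicted ratio is (910/ln(910)) / (547/ln(547)) ≈ 1.5393. The two agree to within a few percent, as expected.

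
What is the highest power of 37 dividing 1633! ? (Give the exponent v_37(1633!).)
v_37(1633!) = 45

Legendre's formula: v_p(n!) = Σ_{k ≥ 1} ⌊n / p^k⌋. For p = 37, n = 1633, the terms are:
  ⌊1633/37^1⌋ = ⌊1633/37⌋ = 44
  ⌊1633/37^2⌋ = ⌊1633/1369⌋ = 1
(the next term ⌊1633/37^3⌋ = 0, terminating the sum). Summing: v_37(1633!) = 44 + 1 = 45.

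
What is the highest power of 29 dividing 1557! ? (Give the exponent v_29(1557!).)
v_29(1557!) = 54

Legendre's formula: v_p(n!) = Σ_{k ≥ 1} ⌊n / p^k⌋. For p = 29, n = 1557, the terms are:
  ⌊1557/29^1⌋ = ⌊1557/29⌋ = 53
  ⌊1557/29^2⌋ = ⌊1557/841⌋ = 1
(the next term ⌊1557/29^3⌋ = 0, terminating the sum). Summing: v_29(1557!) = 53 + 1 = 54.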